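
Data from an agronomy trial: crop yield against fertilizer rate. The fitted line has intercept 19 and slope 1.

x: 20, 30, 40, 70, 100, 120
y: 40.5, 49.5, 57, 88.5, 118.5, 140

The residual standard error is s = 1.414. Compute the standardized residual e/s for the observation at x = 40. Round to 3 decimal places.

-1.414

ŷ = 19 + 40 = 59
e = 57 − 59 = -2
e/s = -2 / 1.414 = -1.414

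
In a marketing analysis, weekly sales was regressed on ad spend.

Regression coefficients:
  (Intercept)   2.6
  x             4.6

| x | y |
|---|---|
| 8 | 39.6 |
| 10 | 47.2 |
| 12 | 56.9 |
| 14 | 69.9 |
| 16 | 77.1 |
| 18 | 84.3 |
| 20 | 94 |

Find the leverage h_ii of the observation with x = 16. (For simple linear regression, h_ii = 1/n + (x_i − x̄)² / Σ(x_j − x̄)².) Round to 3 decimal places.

h = 0.179

x̄ = (8 + 10 + 12 + 14 + 16 + 18 + 20)/7 = 14
Σ(x − x̄)² = 36 + 16 + 4 + 0 + 4 + 16 + 36 = 112
h = 1/7 + (2)²/112 = 0.142857 + 0.0357143 = 0.179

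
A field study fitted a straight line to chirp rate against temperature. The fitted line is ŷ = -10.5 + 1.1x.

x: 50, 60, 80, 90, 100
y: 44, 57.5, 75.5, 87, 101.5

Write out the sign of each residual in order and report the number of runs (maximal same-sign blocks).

4 runs

x=50: ŷ = -10.5 + 1.1·50 = 44.5; r = 44 − 44.5 = -0.5
x=60: ŷ = -10.5 + 1.1·60 = 55.5; r = 57.5 − 55.5 = 2
x=80: ŷ = -10.5 + 1.1·80 = 77.5; r = 75.5 − 77.5 = -2
x=90: ŷ = -10.5 + 1.1·90 = 88.5; r = 87 − 88.5 = -1.5
x=100: ŷ = -10.5 + 1.1·100 = 99.5; r = 101.5 − 99.5 = 2
Signs: − + − − +
Runs: −×1, +×1, −×2, +×1 → 4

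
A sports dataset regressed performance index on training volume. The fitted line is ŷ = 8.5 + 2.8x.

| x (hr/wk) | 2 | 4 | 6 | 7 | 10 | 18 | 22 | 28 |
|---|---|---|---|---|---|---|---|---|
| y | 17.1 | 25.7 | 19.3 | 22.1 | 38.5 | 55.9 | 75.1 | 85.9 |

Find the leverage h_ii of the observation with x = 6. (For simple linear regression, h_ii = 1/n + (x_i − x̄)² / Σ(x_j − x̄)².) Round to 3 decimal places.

h = 0.185

x̄ = (2 + 4 + 6 + 7 + 10 + 18 + 22 + 28)/8 = 12.125
Σ(x − x̄)² = 102.516 + 66.0156 + 37.5156 + 26.2656 + 4.51562 + 34.5156 + 97.5156 + 252.016 = 620.875
h = 1/8 + (-6.125)²/620.875 = 0.125 + 0.0604238 = 0.185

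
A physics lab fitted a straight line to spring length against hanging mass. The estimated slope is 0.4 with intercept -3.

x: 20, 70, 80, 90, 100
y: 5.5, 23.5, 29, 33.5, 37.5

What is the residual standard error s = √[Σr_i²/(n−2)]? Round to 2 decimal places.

s = 1.00

x=20: ŷ = -3 + 0.4·20 = 5; r = 5.5 − 5 = 0.5
x=70: ŷ = -3 + 0.4·70 = 25; r = 23.5 − 25 = -1.5
x=80: ŷ = -3 + 0.4·80 = 29; r = 29 − 29 = 0
x=90: ŷ = -3 + 0.4·90 = 33; r = 33.5 − 33 = 0.5
x=100: ŷ = -3 + 0.4·100 = 37; r = 37.5 − 37 = 0.5
SSE = 0.25 + 2.25 + 0 + 0.25 + 0.25 = 3
s = √(3/3) = √1 ≈ 1.00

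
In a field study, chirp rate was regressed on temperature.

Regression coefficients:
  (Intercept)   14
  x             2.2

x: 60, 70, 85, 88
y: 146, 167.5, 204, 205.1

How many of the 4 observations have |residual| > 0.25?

x=60: ŷ = 14 + 2.2·60 = 146; e = 146 − 146 = 0
x=70: ŷ = 14 + 2.2·70 = 168; e = 167.5 − 168 = -0.5
x=85: ŷ = 14 + 2.2·85 = 201; e = 204 − 201 = 3
x=88: ŷ = 14 + 2.2·88 = 207.6; e = 205.1 − 207.6 = -2.5
|e| > 0.25: x=70 (|e|=0.5), x=85 (|e|=3), x=88 (|e|=2.5) → 3

3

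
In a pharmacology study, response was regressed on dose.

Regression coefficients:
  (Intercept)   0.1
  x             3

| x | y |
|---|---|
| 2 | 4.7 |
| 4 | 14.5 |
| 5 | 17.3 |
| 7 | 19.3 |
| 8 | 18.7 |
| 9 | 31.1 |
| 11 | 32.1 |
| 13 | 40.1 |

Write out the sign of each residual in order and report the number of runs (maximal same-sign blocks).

6 runs

x=2: ŷ = 0.1 + 3·2 = 6.1; r = 4.7 − 6.1 = -1.4
x=4: ŷ = 0.1 + 3·4 = 12.1; r = 14.5 − 12.1 = 2.4
x=5: ŷ = 0.1 + 3·5 = 15.1; r = 17.3 − 15.1 = 2.2
x=7: ŷ = 0.1 + 3·7 = 21.1; r = 19.3 − 21.1 = -1.8
x=8: ŷ = 0.1 + 3·8 = 24.1; r = 18.7 − 24.1 = -5.4
x=9: ŷ = 0.1 + 3·9 = 27.1; r = 31.1 − 27.1 = 4
x=11: ŷ = 0.1 + 3·11 = 33.1; r = 32.1 − 33.1 = -1
x=13: ŷ = 0.1 + 3·13 = 39.1; r = 40.1 − 39.1 = 1
Signs: − + + − − + − +
Runs: −×1, +×2, −×2, +×1, −×1, +×1 → 6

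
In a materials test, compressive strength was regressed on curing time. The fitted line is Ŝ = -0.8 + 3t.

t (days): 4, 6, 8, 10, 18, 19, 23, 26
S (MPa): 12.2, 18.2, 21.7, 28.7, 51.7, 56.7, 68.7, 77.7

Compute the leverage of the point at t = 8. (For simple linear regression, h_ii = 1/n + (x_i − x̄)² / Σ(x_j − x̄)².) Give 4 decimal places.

t̄ = (4 + 6 + 8 + 10 + 18 + 19 + 23 + 26)/8 = 14.25
Σ(t − t̄)² = 105.062 + 68.0625 + 39.0625 + 18.0625 + 14.0625 + 22.5625 + 76.5625 + 138.062 = 481.5
h = 1/8 + (-6.25)²/481.5 = 0.125 + 0.0811267 = 0.2061

h = 0.2061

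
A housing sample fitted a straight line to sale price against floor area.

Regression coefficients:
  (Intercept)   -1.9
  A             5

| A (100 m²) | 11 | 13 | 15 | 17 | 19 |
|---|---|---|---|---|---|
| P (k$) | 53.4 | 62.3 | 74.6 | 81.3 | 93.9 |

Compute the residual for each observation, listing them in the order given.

A=11: ŷ = -1.9 + 5·11 = 53.1; e = 53.4 − 53.1 = 0.3
A=13: ŷ = -1.9 + 5·13 = 63.1; e = 62.3 − 63.1 = -0.8
A=15: ŷ = -1.9 + 5·15 = 73.1; e = 74.6 − 73.1 = 1.5
A=17: ŷ = -1.9 + 5·17 = 83.1; e = 81.3 − 83.1 = -1.8
A=19: ŷ = -1.9 + 5·19 = 93.1; e = 93.9 − 93.1 = 0.8

0.3, -0.8, 1.5, -1.8, 0.8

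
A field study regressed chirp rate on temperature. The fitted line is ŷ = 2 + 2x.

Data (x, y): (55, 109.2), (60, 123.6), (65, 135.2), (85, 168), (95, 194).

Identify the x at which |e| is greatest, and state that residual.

x = 85, e = -4

x=55: ŷ = 2 + 2·55 = 112; e = 109.2 − 112 = -2.8
x=60: ŷ = 2 + 2·60 = 122; e = 123.6 − 122 = 1.6
x=65: ŷ = 2 + 2·65 = 132; e = 135.2 − 132 = 3.2
x=85: ŷ = 2 + 2·85 = 172; e = 168 − 172 = -4
x=95: ŷ = 2 + 2·95 = 192; e = 194 − 192 = 2
Largest |e| is 4 at x = 85, residual -4.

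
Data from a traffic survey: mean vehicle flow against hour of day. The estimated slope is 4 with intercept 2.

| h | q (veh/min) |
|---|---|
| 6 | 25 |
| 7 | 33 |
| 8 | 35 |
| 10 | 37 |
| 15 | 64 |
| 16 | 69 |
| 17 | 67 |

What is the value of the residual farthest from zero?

h=6: q̂ = 2 + 4·6 = 26; e = 25 − 26 = -1
h=7: q̂ = 2 + 4·7 = 30; e = 33 − 30 = 3
h=8: q̂ = 2 + 4·8 = 34; e = 35 − 34 = 1
h=10: q̂ = 2 + 4·10 = 42; e = 37 − 42 = -5
h=15: q̂ = 2 + 4·15 = 62; e = 64 − 62 = 2
h=16: q̂ = 2 + 4·16 = 66; e = 69 − 66 = 3
h=17: q̂ = 2 + 4·17 = 70; e = 67 − 70 = -3
Largest |e| is 5 at h = 10, residual -5.

e = -5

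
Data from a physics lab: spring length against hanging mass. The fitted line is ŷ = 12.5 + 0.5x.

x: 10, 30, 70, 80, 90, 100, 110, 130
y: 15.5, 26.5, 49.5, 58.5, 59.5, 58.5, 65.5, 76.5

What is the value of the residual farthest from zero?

r = 6

x=10: ŷ = 12.5 + 0.5·10 = 17.5; r = 15.5 − 17.5 = -2
x=30: ŷ = 12.5 + 0.5·30 = 27.5; r = 26.5 − 27.5 = -1
x=70: ŷ = 12.5 + 0.5·70 = 47.5; r = 49.5 − 47.5 = 2
x=80: ŷ = 12.5 + 0.5·80 = 52.5; r = 58.5 − 52.5 = 6
x=90: ŷ = 12.5 + 0.5·90 = 57.5; r = 59.5 − 57.5 = 2
x=100: ŷ = 12.5 + 0.5·100 = 62.5; r = 58.5 − 62.5 = -4
x=110: ŷ = 12.5 + 0.5·110 = 67.5; r = 65.5 − 67.5 = -2
x=130: ŷ = 12.5 + 0.5·130 = 77.5; r = 76.5 − 77.5 = -1
Largest |r| is 6 at x = 80, residual 6.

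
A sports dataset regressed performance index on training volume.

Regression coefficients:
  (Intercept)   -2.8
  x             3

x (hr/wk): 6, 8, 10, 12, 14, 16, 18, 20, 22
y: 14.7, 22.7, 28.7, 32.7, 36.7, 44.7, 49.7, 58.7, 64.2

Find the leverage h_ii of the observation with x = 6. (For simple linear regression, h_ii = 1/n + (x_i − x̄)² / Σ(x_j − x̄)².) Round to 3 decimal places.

h = 0.378

x̄ = (6 + 8 + 10 + 12 + 14 + 16 + 18 + 20 + 22)/9 = 14
Σ(x − x̄)² = 64 + 36 + 16 + 4 + 0 + 4 + 16 + 36 + 64 = 240
h = 1/9 + (-8)²/240 = 0.111111 + 0.266667 = 0.378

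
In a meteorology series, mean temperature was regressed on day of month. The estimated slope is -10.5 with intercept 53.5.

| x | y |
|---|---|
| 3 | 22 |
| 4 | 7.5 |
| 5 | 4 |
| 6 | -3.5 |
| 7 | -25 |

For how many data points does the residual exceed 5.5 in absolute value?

1

x=3: ŷ = 53.5 − 10.5·3 = 22; r = 22 − 22 = 0
x=4: ŷ = 53.5 − 10.5·4 = 11.5; r = 7.5 − 11.5 = -4
x=5: ŷ = 53.5 − 10.5·5 = 1; r = 4 − 1 = 3
x=6: ŷ = 53.5 − 10.5·6 = -9.5; r = -3.5 − (-9.5) = 6
x=7: ŷ = 53.5 − 10.5·7 = -20; r = -25 − (-20) = -5
|r| > 5.5: x=6 (|r|=6) → 1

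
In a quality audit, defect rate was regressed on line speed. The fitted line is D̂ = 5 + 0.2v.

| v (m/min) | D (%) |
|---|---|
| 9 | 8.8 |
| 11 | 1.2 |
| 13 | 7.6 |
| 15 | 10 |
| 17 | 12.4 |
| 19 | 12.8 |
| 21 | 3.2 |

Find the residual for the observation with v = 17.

D̂ = 5 + 0.2·17 = 8.4
r = 12.4 − 8.4 = 4

r = 4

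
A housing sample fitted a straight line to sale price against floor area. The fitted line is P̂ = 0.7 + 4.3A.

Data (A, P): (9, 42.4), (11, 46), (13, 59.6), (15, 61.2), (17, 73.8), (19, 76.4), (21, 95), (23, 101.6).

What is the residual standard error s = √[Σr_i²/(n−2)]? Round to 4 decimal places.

A=9: P̂ = 0.7 + 4.3·9 = 39.4; r = 42.4 − 39.4 = 3
A=11: P̂ = 0.7 + 4.3·11 = 48; r = 46 − 48 = -2
A=13: P̂ = 0.7 + 4.3·13 = 56.6; r = 59.6 − 56.6 = 3
A=15: P̂ = 0.7 + 4.3·15 = 65.2; r = 61.2 − 65.2 = -4
A=17: P̂ = 0.7 + 4.3·17 = 73.8; r = 73.8 − 73.8 = 0
A=19: P̂ = 0.7 + 4.3·19 = 82.4; r = 76.4 − 82.4 = -6
A=21: P̂ = 0.7 + 4.3·21 = 91; r = 95 − 91 = 4
A=23: P̂ = 0.7 + 4.3·23 = 99.6; r = 101.6 − 99.6 = 2
SSE = 9 + 4 + 9 + 16 + 0 + 36 + 16 + 4 = 94
s = √(94/6) = √15.6667 ≈ 3.9581

s = 3.9581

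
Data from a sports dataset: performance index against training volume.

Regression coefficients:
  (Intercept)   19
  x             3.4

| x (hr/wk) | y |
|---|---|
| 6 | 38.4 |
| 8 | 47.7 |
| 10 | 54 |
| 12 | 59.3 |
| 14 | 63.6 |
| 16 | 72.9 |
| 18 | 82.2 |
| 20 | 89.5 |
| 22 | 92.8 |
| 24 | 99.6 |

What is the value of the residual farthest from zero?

e = -3

x=6: ŷ = 19 + 3.4·6 = 39.4; e = 38.4 − 39.4 = -1
x=8: ŷ = 19 + 3.4·8 = 46.2; e = 47.7 − 46.2 = 1.5
x=10: ŷ = 19 + 3.4·10 = 53; e = 54 − 53 = 1
x=12: ŷ = 19 + 3.4·12 = 59.8; e = 59.3 − 59.8 = -0.5
x=14: ŷ = 19 + 3.4·14 = 66.6; e = 63.6 − 66.6 = -3
x=16: ŷ = 19 + 3.4·16 = 73.4; e = 72.9 − 73.4 = -0.5
x=18: ŷ = 19 + 3.4·18 = 80.2; e = 82.2 − 80.2 = 2
x=20: ŷ = 19 + 3.4·20 = 87; e = 89.5 − 87 = 2.5
x=22: ŷ = 19 + 3.4·22 = 93.8; e = 92.8 − 93.8 = -1
x=24: ŷ = 19 + 3.4·24 = 100.6; e = 99.6 − 100.6 = -1
Largest |e| is 3 at x = 14, residual -3.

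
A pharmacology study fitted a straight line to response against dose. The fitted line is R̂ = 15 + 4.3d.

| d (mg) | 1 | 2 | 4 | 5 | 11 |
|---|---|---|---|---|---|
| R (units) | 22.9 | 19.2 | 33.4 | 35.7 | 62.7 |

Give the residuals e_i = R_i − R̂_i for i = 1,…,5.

d=1: R̂ = 15 + 4.3·1 = 19.3; e = 22.9 − 19.3 = 3.6
d=2: R̂ = 15 + 4.3·2 = 23.6; e = 19.2 − 23.6 = -4.4
d=4: R̂ = 15 + 4.3·4 = 32.2; e = 33.4 − 32.2 = 1.2
d=5: R̂ = 15 + 4.3·5 = 36.5; e = 35.7 − 36.5 = -0.8
d=11: R̂ = 15 + 4.3·11 = 62.3; e = 62.7 − 62.3 = 0.4

3.6, -4.4, 1.2, -0.8, 0.4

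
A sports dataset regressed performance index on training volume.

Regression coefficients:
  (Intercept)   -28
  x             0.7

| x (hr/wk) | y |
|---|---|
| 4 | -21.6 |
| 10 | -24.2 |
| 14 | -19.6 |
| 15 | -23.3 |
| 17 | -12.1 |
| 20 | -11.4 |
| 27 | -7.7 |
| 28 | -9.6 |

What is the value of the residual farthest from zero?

x=4: ŷ = -28 + 0.7·4 = -25.2; r = -21.6 − (-25.2) = 3.6
x=10: ŷ = -28 + 0.7·10 = -21; r = -24.2 − (-21) = -3.2
x=14: ŷ = -28 + 0.7·14 = -18.2; r = -19.6 − (-18.2) = -1.4
x=15: ŷ = -28 + 0.7·15 = -17.5; r = -23.3 − (-17.5) = -5.8
x=17: ŷ = -28 + 0.7·17 = -16.1; r = -12.1 − (-16.1) = 4
x=20: ŷ = -28 + 0.7·20 = -14; r = -11.4 − (-14) = 2.6
x=27: ŷ = -28 + 0.7·27 = -9.1; r = -7.7 − (-9.1) = 1.4
x=28: ŷ = -28 + 0.7·28 = -8.4; r = -9.6 − (-8.4) = -1.2
Largest |r| is 5.8 at x = 15, residual -5.8.

r = -5.8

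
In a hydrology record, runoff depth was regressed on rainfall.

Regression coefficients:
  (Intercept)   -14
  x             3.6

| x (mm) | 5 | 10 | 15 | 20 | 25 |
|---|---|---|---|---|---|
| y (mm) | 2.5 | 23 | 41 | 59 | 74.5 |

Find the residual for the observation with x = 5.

ŷ = -14 + 3.6·5 = 4
e = 2.5 − 4 = -1.5

e = -1.5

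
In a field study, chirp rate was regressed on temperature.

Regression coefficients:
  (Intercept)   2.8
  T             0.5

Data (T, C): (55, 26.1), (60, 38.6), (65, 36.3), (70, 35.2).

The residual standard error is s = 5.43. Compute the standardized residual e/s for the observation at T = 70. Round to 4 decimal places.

-0.4788

ŷ = 2.8 + 0.5·70 = 37.8
e = 35.2 − 37.8 = -2.6
e/s = -2.6 / 5.43 = -0.4788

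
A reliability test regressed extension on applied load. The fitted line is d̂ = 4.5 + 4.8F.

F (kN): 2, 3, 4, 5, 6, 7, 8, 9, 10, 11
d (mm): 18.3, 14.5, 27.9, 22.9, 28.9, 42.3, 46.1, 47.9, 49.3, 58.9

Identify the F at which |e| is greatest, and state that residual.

F=2: d̂ = 4.5 + 4.8·2 = 14.1; e = 18.3 − 14.1 = 4.2
F=3: d̂ = 4.5 + 4.8·3 = 18.9; e = 14.5 − 18.9 = -4.4
F=4: d̂ = 4.5 + 4.8·4 = 23.7; e = 27.9 − 23.7 = 4.2
F=5: d̂ = 4.5 + 4.8·5 = 28.5; e = 22.9 − 28.5 = -5.6
F=6: d̂ = 4.5 + 4.8·6 = 33.3; e = 28.9 − 33.3 = -4.4
F=7: d̂ = 4.5 + 4.8·7 = 38.1; e = 42.3 − 38.1 = 4.2
F=8: d̂ = 4.5 + 4.8·8 = 42.9; e = 46.1 − 42.9 = 3.2
F=9: d̂ = 4.5 + 4.8·9 = 47.7; e = 47.9 − 47.7 = 0.2
F=10: d̂ = 4.5 + 4.8·10 = 52.5; e = 49.3 − 52.5 = -3.2
F=11: d̂ = 4.5 + 4.8·11 = 57.3; e = 58.9 − 57.3 = 1.6
Largest |e| is 5.6 at F = 5, residual -5.6.

F = 5, e = -5.6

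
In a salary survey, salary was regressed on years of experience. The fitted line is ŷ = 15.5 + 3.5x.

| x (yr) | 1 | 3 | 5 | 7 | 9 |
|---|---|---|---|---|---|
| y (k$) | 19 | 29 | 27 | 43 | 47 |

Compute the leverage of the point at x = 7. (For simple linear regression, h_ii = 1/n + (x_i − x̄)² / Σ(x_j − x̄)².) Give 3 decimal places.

h = 0.300

x̄ = (1 + 3 + 5 + 7 + 9)/5 = 5
Σ(x − x̄)² = 16 + 4 + 0 + 4 + 16 = 40
h = 1/5 + (2)²/40 = 0.2 + 0.1 = 0.300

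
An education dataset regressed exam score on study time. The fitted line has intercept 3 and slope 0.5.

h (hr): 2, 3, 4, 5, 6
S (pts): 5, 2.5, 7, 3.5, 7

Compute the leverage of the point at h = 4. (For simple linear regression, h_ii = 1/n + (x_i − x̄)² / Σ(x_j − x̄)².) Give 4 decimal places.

h̄ = (2 + 3 + 4 + 5 + 6)/5 = 4
Σ(h − h̄)² = 4 + 1 + 0 + 1 + 4 = 10
h = 1/5 + (0)²/10 = 0.2 + 0 = 0.2000

h = 0.2000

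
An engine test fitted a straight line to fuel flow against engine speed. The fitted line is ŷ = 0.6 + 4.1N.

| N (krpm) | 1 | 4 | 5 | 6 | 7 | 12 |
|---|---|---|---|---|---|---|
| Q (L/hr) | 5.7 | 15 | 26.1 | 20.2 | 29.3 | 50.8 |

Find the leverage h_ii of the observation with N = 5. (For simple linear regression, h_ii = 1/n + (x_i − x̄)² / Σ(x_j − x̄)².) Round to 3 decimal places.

h = 0.177

N̄ = (1 + 4 + 5 + 6 + 7 + 12)/6 = 5.83333
Σ(N − N̄)² = 23.3611 + 3.36111 + 0.694444 + 0.0277778 + 1.36111 + 38.0278 = 66.8333
h = 1/6 + (-0.833333)²/66.8333 = 0.166667 + 0.0103907 = 0.177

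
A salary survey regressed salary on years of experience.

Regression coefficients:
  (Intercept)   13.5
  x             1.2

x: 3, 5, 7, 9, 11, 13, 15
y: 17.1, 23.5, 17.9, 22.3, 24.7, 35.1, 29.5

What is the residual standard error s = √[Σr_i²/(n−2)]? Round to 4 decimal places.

x=3: ŷ = 13.5 + 1.2·3 = 17.1; r = 17.1 − 17.1 = 0
x=5: ŷ = 13.5 + 1.2·5 = 19.5; r = 23.5 − 19.5 = 4
x=7: ŷ = 13.5 + 1.2·7 = 21.9; r = 17.9 − 21.9 = -4
x=9: ŷ = 13.5 + 1.2·9 = 24.3; r = 22.3 − 24.3 = -2
x=11: ŷ = 13.5 + 1.2·11 = 26.7; r = 24.7 − 26.7 = -2
x=13: ŷ = 13.5 + 1.2·13 = 29.1; r = 35.1 − 29.1 = 6
x=15: ŷ = 13.5 + 1.2·15 = 31.5; r = 29.5 − 31.5 = -2
SSE = 0 + 16 + 16 + 4 + 4 + 36 + 4 = 80
s = √(80/5) = √16 ≈ 4.0000

s = 4.0000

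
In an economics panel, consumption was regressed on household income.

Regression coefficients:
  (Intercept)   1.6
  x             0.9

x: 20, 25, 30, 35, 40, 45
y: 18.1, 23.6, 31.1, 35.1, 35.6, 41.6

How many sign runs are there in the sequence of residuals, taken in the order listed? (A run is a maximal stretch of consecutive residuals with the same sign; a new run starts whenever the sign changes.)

x=20: ŷ = 1.6 + 0.9·20 = 19.6; r = 18.1 − 19.6 = -1.5
x=25: ŷ = 1.6 + 0.9·25 = 24.1; r = 23.6 − 24.1 = -0.5
x=30: ŷ = 1.6 + 0.9·30 = 28.6; r = 31.1 − 28.6 = 2.5
x=35: ŷ = 1.6 + 0.9·35 = 33.1; r = 35.1 − 33.1 = 2
x=40: ŷ = 1.6 + 0.9·40 = 37.6; r = 35.6 − 37.6 = -2
x=45: ŷ = 1.6 + 0.9·45 = 42.1; r = 41.6 − 42.1 = -0.5
Signs: − − + + − −
Runs: −×2, +×2, −×2 → 3

3 runs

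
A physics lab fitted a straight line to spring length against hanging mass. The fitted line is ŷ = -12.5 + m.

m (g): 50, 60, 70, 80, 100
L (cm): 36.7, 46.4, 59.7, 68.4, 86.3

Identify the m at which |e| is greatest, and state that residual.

m=50: ŷ = -12.5 + 50 = 37.5; e = 36.7 − 37.5 = -0.8
m=60: ŷ = -12.5 + 60 = 47.5; e = 46.4 − 47.5 = -1.1
m=70: ŷ = -12.5 + 70 = 57.5; e = 59.7 − 57.5 = 2.2
m=80: ŷ = -12.5 + 80 = 67.5; e = 68.4 − 67.5 = 0.9
m=100: ŷ = -12.5 + 100 = 87.5; e = 86.3 − 87.5 = -1.2
Largest |e| is 2.2 at m = 70, residual 2.2.

m = 70, e = 2.2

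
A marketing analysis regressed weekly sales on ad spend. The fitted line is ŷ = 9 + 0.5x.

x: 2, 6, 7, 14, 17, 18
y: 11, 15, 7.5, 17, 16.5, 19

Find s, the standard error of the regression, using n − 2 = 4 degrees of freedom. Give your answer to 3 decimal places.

x=2: ŷ = 9 + 0.5·2 = 10; e = 11 − 10 = 1
x=6: ŷ = 9 + 0.5·6 = 12; e = 15 − 12 = 3
x=7: ŷ = 9 + 0.5·7 = 12.5; e = 7.5 − 12.5 = -5
x=14: ŷ = 9 + 0.5·14 = 16; e = 17 − 16 = 1
x=17: ŷ = 9 + 0.5·17 = 17.5; e = 16.5 − 17.5 = -1
x=18: ŷ = 9 + 0.5·18 = 18; e = 19 − 18 = 1
SSE = 1 + 9 + 25 + 1 + 1 + 1 = 38
s = √(38/4) = √9.5 ≈ 3.082

s = 3.082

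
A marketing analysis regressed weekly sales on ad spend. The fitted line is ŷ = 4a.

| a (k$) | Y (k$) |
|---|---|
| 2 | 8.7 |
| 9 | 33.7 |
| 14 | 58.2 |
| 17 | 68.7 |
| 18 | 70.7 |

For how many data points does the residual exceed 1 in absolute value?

a=2: ŷ = 4·2 = 8; r = 8.7 − 8 = 0.7
a=9: ŷ = 4·9 = 36; r = 33.7 − 36 = -2.3
a=14: ŷ = 4·14 = 56; r = 58.2 − 56 = 2.2
a=17: ŷ = 4·17 = 68; r = 68.7 − 68 = 0.7
a=18: ŷ = 4·18 = 72; r = 70.7 − 72 = -1.3
|r| > 1: a=9 (|r|=2.3), a=14 (|r|=2.2), a=18 (|r|=1.3) → 3

3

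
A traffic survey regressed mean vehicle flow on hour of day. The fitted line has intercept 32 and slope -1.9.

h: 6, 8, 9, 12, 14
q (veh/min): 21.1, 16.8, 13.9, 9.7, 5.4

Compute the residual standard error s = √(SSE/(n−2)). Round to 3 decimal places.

h=6: ŷ = 32 − 1.9·6 = 20.6; e = 21.1 − 20.6 = 0.5
h=8: ŷ = 32 − 1.9·8 = 16.8; e = 16.8 − 16.8 = 0
h=9: ŷ = 32 − 1.9·9 = 14.9; e = 13.9 − 14.9 = -1
h=12: ŷ = 32 − 1.9·12 = 9.2; e = 9.7 − 9.2 = 0.5
h=14: ŷ = 32 − 1.9·14 = 5.4; e = 5.4 − 5.4 = 0
SSE = 0.25 + 0 + 1 + 0.25 + 0 = 1.5
s = √(1.5/3) = √0.5 ≈ 0.707

s = 0.707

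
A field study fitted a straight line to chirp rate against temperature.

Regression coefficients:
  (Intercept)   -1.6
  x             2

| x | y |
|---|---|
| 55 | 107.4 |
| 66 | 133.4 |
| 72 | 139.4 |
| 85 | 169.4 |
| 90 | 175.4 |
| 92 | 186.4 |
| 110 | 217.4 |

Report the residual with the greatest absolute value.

r = 4

x=55: ŷ = -1.6 + 2·55 = 108.4; r = 107.4 − 108.4 = -1
x=66: ŷ = -1.6 + 2·66 = 130.4; r = 133.4 − 130.4 = 3
x=72: ŷ = -1.6 + 2·72 = 142.4; r = 139.4 − 142.4 = -3
x=85: ŷ = -1.6 + 2·85 = 168.4; r = 169.4 − 168.4 = 1
x=90: ŷ = -1.6 + 2·90 = 178.4; r = 175.4 − 178.4 = -3
x=92: ŷ = -1.6 + 2·92 = 182.4; r = 186.4 − 182.4 = 4
x=110: ŷ = -1.6 + 2·110 = 218.4; r = 217.4 − 218.4 = -1
Largest |r| is 4 at x = 92, residual 4.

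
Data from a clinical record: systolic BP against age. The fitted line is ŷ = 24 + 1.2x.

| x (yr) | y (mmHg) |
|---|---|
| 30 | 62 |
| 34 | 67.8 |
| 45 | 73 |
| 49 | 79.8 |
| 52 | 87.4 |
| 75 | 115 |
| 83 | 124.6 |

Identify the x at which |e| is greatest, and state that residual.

x = 45, e = -5

x=30: ŷ = 24 + 1.2·30 = 60; e = 62 − 60 = 2
x=34: ŷ = 24 + 1.2·34 = 64.8; e = 67.8 − 64.8 = 3
x=45: ŷ = 24 + 1.2·45 = 78; e = 73 − 78 = -5
x=49: ŷ = 24 + 1.2·49 = 82.8; e = 79.8 − 82.8 = -3
x=52: ŷ = 24 + 1.2·52 = 86.4; e = 87.4 − 86.4 = 1
x=75: ŷ = 24 + 1.2·75 = 114; e = 115 − 114 = 1
x=83: ŷ = 24 + 1.2·83 = 123.6; e = 124.6 − 123.6 = 1
Largest |e| is 5 at x = 45, residual -5.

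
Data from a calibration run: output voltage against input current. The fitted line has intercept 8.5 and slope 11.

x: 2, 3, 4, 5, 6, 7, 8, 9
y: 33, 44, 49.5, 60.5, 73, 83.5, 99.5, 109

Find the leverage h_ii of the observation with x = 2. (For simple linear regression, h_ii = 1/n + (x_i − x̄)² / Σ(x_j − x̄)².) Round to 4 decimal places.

x̄ = (2 + 3 + 4 + 5 + 6 + 7 + 8 + 9)/8 = 5.5
Σ(x − x̄)² = 12.25 + 6.25 + 2.25 + 0.25 + 0.25 + 2.25 + 6.25 + 12.25 = 42
h = 1/8 + (-3.5)²/42 = 0.125 + 0.291667 = 0.4167

h = 0.4167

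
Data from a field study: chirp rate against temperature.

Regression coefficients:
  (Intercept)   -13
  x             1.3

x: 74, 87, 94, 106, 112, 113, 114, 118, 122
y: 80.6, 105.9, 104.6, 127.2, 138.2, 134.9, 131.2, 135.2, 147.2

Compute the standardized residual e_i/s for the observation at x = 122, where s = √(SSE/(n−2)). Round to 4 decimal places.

x=74: ŷ = -13 + 1.3·74 = 83.2; e = 80.6 − 83.2 = -2.6
x=87: ŷ = -13 + 1.3·87 = 100.1; e = 105.9 − 100.1 = 5.8
x=94: ŷ = -13 + 1.3·94 = 109.2; e = 104.6 − 109.2 = -4.6
x=106: ŷ = -13 + 1.3·106 = 124.8; e = 127.2 − 124.8 = 2.4
x=112: ŷ = -13 + 1.3·112 = 132.6; e = 138.2 − 132.6 = 5.6
x=113: ŷ = -13 + 1.3·113 = 133.9; e = 134.9 − 133.9 = 1
x=114: ŷ = -13 + 1.3·114 = 135.2; e = 131.2 − 135.2 = -4
x=118: ŷ = -13 + 1.3·118 = 140.4; e = 135.2 − 140.4 = -5.2
x=122: ŷ = -13 + 1.3·122 = 145.6; e = 147.2 − 145.6 = 1.6
SSE = 6.76 + 33.64 + 21.16 + 5.76 + 31.36 + 1 + 16 + 27.04 + 2.56 = 145.28
s = √(145.28/7) = 4.55569
e/s = 1.6 / 4.55569 = 0.3512

0.3512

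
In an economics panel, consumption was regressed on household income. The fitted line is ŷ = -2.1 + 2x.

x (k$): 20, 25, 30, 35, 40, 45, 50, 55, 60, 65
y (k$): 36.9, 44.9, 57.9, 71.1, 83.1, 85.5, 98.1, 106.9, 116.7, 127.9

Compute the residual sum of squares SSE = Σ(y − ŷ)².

SSE = 55.52

x=20: ŷ = -2.1 + 2·20 = 37.9; r = 36.9 − 37.9 = -1
x=25: ŷ = -2.1 + 2·25 = 47.9; r = 44.9 − 47.9 = -3
x=30: ŷ = -2.1 + 2·30 = 57.9; r = 57.9 − 57.9 = 0
x=35: ŷ = -2.1 + 2·35 = 67.9; r = 71.1 − 67.9 = 3.2
x=40: ŷ = -2.1 + 2·40 = 77.9; r = 83.1 − 77.9 = 5.2
x=45: ŷ = -2.1 + 2·45 = 87.9; r = 85.5 − 87.9 = -2.4
x=50: ŷ = -2.1 + 2·50 = 97.9; r = 98.1 − 97.9 = 0.2
x=55: ŷ = -2.1 + 2·55 = 107.9; r = 106.9 − 107.9 = -1
x=60: ŷ = -2.1 + 2·60 = 117.9; r = 116.7 − 117.9 = -1.2
x=65: ŷ = -2.1 + 2·65 = 127.9; r = 127.9 − 127.9 = 0
SSE = 1 + 9 + 0 + 10.24 + 27.04 + 5.76 + 0.04 + 1 + 1.44 + 0 = 55.52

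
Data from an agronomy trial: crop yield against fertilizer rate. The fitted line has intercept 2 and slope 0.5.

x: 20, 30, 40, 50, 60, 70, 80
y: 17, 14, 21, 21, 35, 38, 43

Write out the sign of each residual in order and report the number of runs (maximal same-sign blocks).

3 runs

x=20: ŷ = 2 + 0.5·20 = 12; e = 17 − 12 = 5
x=30: ŷ = 2 + 0.5·30 = 17; e = 14 − 17 = -3
x=40: ŷ = 2 + 0.5·40 = 22; e = 21 − 22 = -1
x=50: ŷ = 2 + 0.5·50 = 27; e = 21 − 27 = -6
x=60: ŷ = 2 + 0.5·60 = 32; e = 35 − 32 = 3
x=70: ŷ = 2 + 0.5·70 = 37; e = 38 − 37 = 1
x=80: ŷ = 2 + 0.5·80 = 42; e = 43 − 42 = 1
Signs: + − − − + + +
Runs: +×1, −×3, +×3 → 3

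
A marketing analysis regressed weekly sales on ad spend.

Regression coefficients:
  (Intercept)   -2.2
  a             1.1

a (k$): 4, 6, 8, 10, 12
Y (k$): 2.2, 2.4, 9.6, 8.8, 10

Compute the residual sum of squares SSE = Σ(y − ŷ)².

SSE = 14

a=4: ŷ = -2.2 + 1.1·4 = 2.2; r = 2.2 − 2.2 = 0
a=6: ŷ = -2.2 + 1.1·6 = 4.4; r = 2.4 − 4.4 = -2
a=8: ŷ = -2.2 + 1.1·8 = 6.6; r = 9.6 − 6.6 = 3
a=10: ŷ = -2.2 + 1.1·10 = 8.8; r = 8.8 − 8.8 = 0
a=12: ŷ = -2.2 + 1.1·12 = 11; r = 10 − 11 = -1
SSE = 0 + 4 + 9 + 0 + 1 = 14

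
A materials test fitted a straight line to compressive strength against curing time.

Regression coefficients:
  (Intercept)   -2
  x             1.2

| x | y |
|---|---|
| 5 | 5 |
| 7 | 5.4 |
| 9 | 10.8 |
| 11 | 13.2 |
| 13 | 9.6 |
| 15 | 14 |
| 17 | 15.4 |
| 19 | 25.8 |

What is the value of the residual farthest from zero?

e = 5

x=5: ŷ = -2 + 1.2·5 = 4; e = 5 − 4 = 1
x=7: ŷ = -2 + 1.2·7 = 6.4; e = 5.4 − 6.4 = -1
x=9: ŷ = -2 + 1.2·9 = 8.8; e = 10.8 − 8.8 = 2
x=11: ŷ = -2 + 1.2·11 = 11.2; e = 13.2 − 11.2 = 2
x=13: ŷ = -2 + 1.2·13 = 13.6; e = 9.6 − 13.6 = -4
x=15: ŷ = -2 + 1.2·15 = 16; e = 14 − 16 = -2
x=17: ŷ = -2 + 1.2·17 = 18.4; e = 15.4 − 18.4 = -3
x=19: ŷ = -2 + 1.2·19 = 20.8; e = 25.8 − 20.8 = 5
Largest |e| is 5 at x = 19, residual 5.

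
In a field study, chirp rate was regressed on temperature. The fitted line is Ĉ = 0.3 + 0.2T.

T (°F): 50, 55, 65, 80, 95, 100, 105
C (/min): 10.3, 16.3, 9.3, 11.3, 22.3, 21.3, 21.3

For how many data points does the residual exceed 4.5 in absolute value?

2

T=50: Ĉ = 0.3 + 0.2·50 = 10.3; e = 10.3 − 10.3 = 0
T=55: Ĉ = 0.3 + 0.2·55 = 11.3; e = 16.3 − 11.3 = 5
T=65: Ĉ = 0.3 + 0.2·65 = 13.3; e = 9.3 − 13.3 = -4
T=80: Ĉ = 0.3 + 0.2·80 = 16.3; e = 11.3 − 16.3 = -5
T=95: Ĉ = 0.3 + 0.2·95 = 19.3; e = 22.3 − 19.3 = 3
T=100: Ĉ = 0.3 + 0.2·100 = 20.3; e = 21.3 − 20.3 = 1
T=105: Ĉ = 0.3 + 0.2·105 = 21.3; e = 21.3 − 21.3 = 0
|e| > 4.5: T=55 (|e|=5), T=80 (|e|=5) → 2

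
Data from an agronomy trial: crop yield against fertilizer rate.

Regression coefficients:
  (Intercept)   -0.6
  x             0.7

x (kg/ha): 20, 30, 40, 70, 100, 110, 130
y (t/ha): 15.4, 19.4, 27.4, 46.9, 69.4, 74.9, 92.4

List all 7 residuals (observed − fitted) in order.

x=20: ŷ = -0.6 + 0.7·20 = 13.4; e = 15.4 − 13.4 = 2
x=30: ŷ = -0.6 + 0.7·30 = 20.4; e = 19.4 − 20.4 = -1
x=40: ŷ = -0.6 + 0.7·40 = 27.4; e = 27.4 − 27.4 = 0
x=70: ŷ = -0.6 + 0.7·70 = 48.4; e = 46.9 − 48.4 = -1.5
x=100: ŷ = -0.6 + 0.7·100 = 69.4; e = 69.4 − 69.4 = 0
x=110: ŷ = -0.6 + 0.7·110 = 76.4; e = 74.9 − 76.4 = -1.5
x=130: ŷ = -0.6 + 0.7·130 = 90.4; e = 92.4 − 90.4 = 2

2, -1, 0, -1.5, 0, -1.5, 2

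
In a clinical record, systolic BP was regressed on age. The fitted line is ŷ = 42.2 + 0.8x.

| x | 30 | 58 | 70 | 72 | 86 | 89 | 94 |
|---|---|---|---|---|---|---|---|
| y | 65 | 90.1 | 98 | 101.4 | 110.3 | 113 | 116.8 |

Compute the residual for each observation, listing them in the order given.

x=30: ŷ = 42.2 + 0.8·30 = 66.2; e = 65 − 66.2 = -1.2
x=58: ŷ = 42.2 + 0.8·58 = 88.6; e = 90.1 − 88.6 = 1.5
x=70: ŷ = 42.2 + 0.8·70 = 98.2; e = 98 − 98.2 = -0.2
x=72: ŷ = 42.2 + 0.8·72 = 99.8; e = 101.4 − 99.8 = 1.6
x=86: ŷ = 42.2 + 0.8·86 = 111; e = 110.3 − 111 = -0.7
x=89: ŷ = 42.2 + 0.8·89 = 113.4; e = 113 − 113.4 = -0.4
x=94: ŷ = 42.2 + 0.8·94 = 117.4; e = 116.8 − 117.4 = -0.6

-1.2, 1.5, -0.2, 1.6, -0.7, -0.4, -0.6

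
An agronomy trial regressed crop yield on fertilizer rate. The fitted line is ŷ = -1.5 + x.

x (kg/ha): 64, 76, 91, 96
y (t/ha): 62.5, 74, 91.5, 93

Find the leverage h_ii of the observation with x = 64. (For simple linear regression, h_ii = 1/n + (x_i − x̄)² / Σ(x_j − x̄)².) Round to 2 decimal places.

h = 0.74

x̄ = (64 + 76 + 91 + 96)/4 = 81.75
Σ(x − x̄)² = 315.062 + 33.0625 + 85.5625 + 203.062 = 636.75
h = 1/4 + (-17.75)²/636.75 = 0.25 + 0.494798 = 0.74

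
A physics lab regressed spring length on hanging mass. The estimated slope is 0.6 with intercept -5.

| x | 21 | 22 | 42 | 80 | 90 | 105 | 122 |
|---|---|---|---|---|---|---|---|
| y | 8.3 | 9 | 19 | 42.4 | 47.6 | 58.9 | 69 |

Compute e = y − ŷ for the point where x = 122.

ŷ = -5 + 0.6·122 = 68.2
e = 69 − 68.2 = 0.8

e = 0.8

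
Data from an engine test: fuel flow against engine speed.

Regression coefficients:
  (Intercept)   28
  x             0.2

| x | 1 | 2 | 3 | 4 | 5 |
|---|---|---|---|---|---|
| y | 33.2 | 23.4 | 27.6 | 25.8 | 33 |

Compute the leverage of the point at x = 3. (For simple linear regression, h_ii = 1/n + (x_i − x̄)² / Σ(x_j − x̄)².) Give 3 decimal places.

h = 0.200

x̄ = (1 + 2 + 3 + 4 + 5)/5 = 3
Σ(x − x̄)² = 4 + 1 + 0 + 1 + 4 = 10
h = 1/5 + (0)²/10 = 0.2 + 0 = 0.200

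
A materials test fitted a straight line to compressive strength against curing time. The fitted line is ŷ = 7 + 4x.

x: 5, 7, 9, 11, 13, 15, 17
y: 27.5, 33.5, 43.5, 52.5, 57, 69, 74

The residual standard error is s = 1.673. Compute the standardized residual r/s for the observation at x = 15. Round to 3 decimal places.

1.195

ŷ = 7 + 4·15 = 67
r = 69 − 67 = 2
r/s = 2 / 1.673 = 1.195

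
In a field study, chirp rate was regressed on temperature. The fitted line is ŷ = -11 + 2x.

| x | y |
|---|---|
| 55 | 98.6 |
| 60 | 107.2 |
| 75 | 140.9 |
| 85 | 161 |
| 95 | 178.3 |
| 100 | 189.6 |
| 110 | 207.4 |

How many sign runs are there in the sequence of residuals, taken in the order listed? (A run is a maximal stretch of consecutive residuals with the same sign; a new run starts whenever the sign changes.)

5 runs

x=55: ŷ = -11 + 2·55 = 99; e = 98.6 − 99 = -0.4
x=60: ŷ = -11 + 2·60 = 109; e = 107.2 − 109 = -1.8
x=75: ŷ = -11 + 2·75 = 139; e = 140.9 − 139 = 1.9
x=85: ŷ = -11 + 2·85 = 159; e = 161 − 159 = 2
x=95: ŷ = -11 + 2·95 = 179; e = 178.3 − 179 = -0.7
x=100: ŷ = -11 + 2·100 = 189; e = 189.6 − 189 = 0.6
x=110: ŷ = -11 + 2·110 = 209; e = 207.4 − 209 = -1.6
Signs: − − + + − + −
Runs: −×2, +×2, −×1, +×1, −×1 → 5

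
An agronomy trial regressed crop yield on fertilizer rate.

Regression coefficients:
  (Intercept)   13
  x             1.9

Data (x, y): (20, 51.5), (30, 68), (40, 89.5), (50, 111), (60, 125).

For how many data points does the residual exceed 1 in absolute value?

x=20: ŷ = 13 + 1.9·20 = 51; r = 51.5 − 51 = 0.5
x=30: ŷ = 13 + 1.9·30 = 70; r = 68 − 70 = -2
x=40: ŷ = 13 + 1.9·40 = 89; r = 89.5 − 89 = 0.5
x=50: ŷ = 13 + 1.9·50 = 108; r = 111 − 108 = 3
x=60: ŷ = 13 + 1.9·60 = 127; r = 125 − 127 = -2
|r| > 1: x=30 (|r|=2), x=50 (|r|=3), x=60 (|r|=2) → 3

3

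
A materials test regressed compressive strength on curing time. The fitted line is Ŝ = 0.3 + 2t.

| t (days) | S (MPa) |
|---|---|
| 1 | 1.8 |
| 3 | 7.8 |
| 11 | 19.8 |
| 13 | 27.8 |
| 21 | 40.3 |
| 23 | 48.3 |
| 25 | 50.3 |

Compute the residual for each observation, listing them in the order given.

-0.5, 1.5, -2.5, 1.5, -2, 2, 0

t=1: Ŝ = 0.3 + 2·1 = 2.3; r = 1.8 − 2.3 = -0.5
t=3: Ŝ = 0.3 + 2·3 = 6.3; r = 7.8 − 6.3 = 1.5
t=11: Ŝ = 0.3 + 2·11 = 22.3; r = 19.8 − 22.3 = -2.5
t=13: Ŝ = 0.3 + 2·13 = 26.3; r = 27.8 − 26.3 = 1.5
t=21: Ŝ = 0.3 + 2·21 = 42.3; r = 40.3 − 42.3 = -2
t=23: Ŝ = 0.3 + 2·23 = 46.3; r = 48.3 − 46.3 = 2
t=25: Ŝ = 0.3 + 2·25 = 50.3; r = 50.3 − 50.3 = 0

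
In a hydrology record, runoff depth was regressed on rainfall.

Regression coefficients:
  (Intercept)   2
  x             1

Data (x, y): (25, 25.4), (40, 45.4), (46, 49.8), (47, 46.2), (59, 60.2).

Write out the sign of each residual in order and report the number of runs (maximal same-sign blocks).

x=25: ŷ = 2 + 25 = 27; r = 25.4 − 27 = -1.6
x=40: ŷ = 2 + 40 = 42; r = 45.4 − 42 = 3.4
x=46: ŷ = 2 + 46 = 48; r = 49.8 − 48 = 1.8
x=47: ŷ = 2 + 47 = 49; r = 46.2 − 49 = -2.8
x=59: ŷ = 2 + 59 = 61; r = 60.2 − 61 = -0.8
Signs: − + + − −
Runs: −×1, +×2, −×2 → 3

3 runs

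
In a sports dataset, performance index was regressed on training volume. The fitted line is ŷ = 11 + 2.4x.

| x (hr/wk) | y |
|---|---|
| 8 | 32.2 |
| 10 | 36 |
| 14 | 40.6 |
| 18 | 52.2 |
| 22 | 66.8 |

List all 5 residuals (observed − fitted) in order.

x=8: ŷ = 11 + 2.4·8 = 30.2; e = 32.2 − 30.2 = 2
x=10: ŷ = 11 + 2.4·10 = 35; e = 36 − 35 = 1
x=14: ŷ = 11 + 2.4·14 = 44.6; e = 40.6 − 44.6 = -4
x=18: ŷ = 11 + 2.4·18 = 54.2; e = 52.2 − 54.2 = -2
x=22: ŷ = 11 + 2.4·22 = 63.8; e = 66.8 − 63.8 = 3

2, 1, -4, -2, 3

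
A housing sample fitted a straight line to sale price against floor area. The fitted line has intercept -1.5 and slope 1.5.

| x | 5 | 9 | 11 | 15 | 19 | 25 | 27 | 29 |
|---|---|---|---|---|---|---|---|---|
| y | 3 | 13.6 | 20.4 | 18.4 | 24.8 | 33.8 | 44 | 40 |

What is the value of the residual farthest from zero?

x=5: ŷ = -1.5 + 1.5·5 = 6; e = 3 − 6 = -3
x=9: ŷ = -1.5 + 1.5·9 = 12; e = 13.6 − 12 = 1.6
x=11: ŷ = -1.5 + 1.5·11 = 15; e = 20.4 − 15 = 5.4
x=15: ŷ = -1.5 + 1.5·15 = 21; e = 18.4 − 21 = -2.6
x=19: ŷ = -1.5 + 1.5·19 = 27; e = 24.8 − 27 = -2.2
x=25: ŷ = -1.5 + 1.5·25 = 36; e = 33.8 − 36 = -2.2
x=27: ŷ = -1.5 + 1.5·27 = 39; e = 44 − 39 = 5
x=29: ŷ = -1.5 + 1.5·29 = 42; e = 40 − 42 = -2
Largest |e| is 5.4 at x = 11, residual 5.4.

e = 5.4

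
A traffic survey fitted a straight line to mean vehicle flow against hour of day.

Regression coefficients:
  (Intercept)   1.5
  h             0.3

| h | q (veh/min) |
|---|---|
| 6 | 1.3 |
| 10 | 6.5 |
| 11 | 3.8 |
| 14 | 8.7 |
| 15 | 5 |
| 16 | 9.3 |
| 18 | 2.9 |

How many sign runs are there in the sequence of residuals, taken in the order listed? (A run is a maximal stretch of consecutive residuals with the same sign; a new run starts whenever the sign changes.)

h=6: q̂ = 1.5 + 0.3·6 = 3.3; e = 1.3 − 3.3 = -2
h=10: q̂ = 1.5 + 0.3·10 = 4.5; e = 6.5 − 4.5 = 2
h=11: q̂ = 1.5 + 0.3·11 = 4.8; e = 3.8 − 4.8 = -1
h=14: q̂ = 1.5 + 0.3·14 = 5.7; e = 8.7 − 5.7 = 3
h=15: q̂ = 1.5 + 0.3·15 = 6; e = 5 − 6 = -1
h=16: q̂ = 1.5 + 0.3·16 = 6.3; e = 9.3 − 6.3 = 3
h=18: q̂ = 1.5 + 0.3·18 = 6.9; e = 2.9 − 6.9 = -4
Signs: − + − + − + −
Runs: −×1, +×1, −×1, +×1, −×1, +×1, −×1 → 7

7 runs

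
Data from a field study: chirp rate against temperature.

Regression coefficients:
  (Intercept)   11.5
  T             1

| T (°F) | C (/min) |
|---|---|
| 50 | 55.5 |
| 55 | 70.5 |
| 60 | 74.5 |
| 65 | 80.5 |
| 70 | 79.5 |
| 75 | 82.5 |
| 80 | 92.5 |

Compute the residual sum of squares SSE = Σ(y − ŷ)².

SSE = 98

T=50: Ĉ = 11.5 + 50 = 61.5; r = 55.5 − 61.5 = -6
T=55: Ĉ = 11.5 + 55 = 66.5; r = 70.5 − 66.5 = 4
T=60: Ĉ = 11.5 + 60 = 71.5; r = 74.5 − 71.5 = 3
T=65: Ĉ = 11.5 + 65 = 76.5; r = 80.5 − 76.5 = 4
T=70: Ĉ = 11.5 + 70 = 81.5; r = 79.5 − 81.5 = -2
T=75: Ĉ = 11.5 + 75 = 86.5; r = 82.5 − 86.5 = -4
T=80: Ĉ = 11.5 + 80 = 91.5; r = 92.5 − 91.5 = 1
SSE = 36 + 16 + 9 + 16 + 4 + 16 + 1 = 98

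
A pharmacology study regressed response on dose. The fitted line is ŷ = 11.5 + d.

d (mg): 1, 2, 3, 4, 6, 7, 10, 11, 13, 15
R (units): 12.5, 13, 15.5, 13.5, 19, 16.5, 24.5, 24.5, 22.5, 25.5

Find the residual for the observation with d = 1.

e = 0

ŷ = 11.5 + 1 = 12.5
e = 12.5 − 12.5 = 0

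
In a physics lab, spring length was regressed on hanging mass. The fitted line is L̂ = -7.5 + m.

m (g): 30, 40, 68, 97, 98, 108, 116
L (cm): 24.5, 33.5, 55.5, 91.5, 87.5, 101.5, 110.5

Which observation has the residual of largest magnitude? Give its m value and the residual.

m = 68, r = -5

m=30: L̂ = -7.5 + 30 = 22.5; r = 24.5 − 22.5 = 2
m=40: L̂ = -7.5 + 40 = 32.5; r = 33.5 − 32.5 = 1
m=68: L̂ = -7.5 + 68 = 60.5; r = 55.5 − 60.5 = -5
m=97: L̂ = -7.5 + 97 = 89.5; r = 91.5 − 89.5 = 2
m=98: L̂ = -7.5 + 98 = 90.5; r = 87.5 − 90.5 = -3
m=108: L̂ = -7.5 + 108 = 100.5; r = 101.5 − 100.5 = 1
m=116: L̂ = -7.5 + 116 = 108.5; r = 110.5 − 108.5 = 2
Largest |r| is 5 at m = 68, residual -5.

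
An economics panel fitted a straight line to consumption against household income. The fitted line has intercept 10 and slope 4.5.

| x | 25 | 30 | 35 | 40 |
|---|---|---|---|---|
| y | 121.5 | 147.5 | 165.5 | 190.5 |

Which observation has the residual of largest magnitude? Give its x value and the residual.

x=25: ŷ = 10 + 4.5·25 = 122.5; e = 121.5 − 122.5 = -1
x=30: ŷ = 10 + 4.5·30 = 145; e = 147.5 − 145 = 2.5
x=35: ŷ = 10 + 4.5·35 = 167.5; e = 165.5 − 167.5 = -2
x=40: ŷ = 10 + 4.5·40 = 190; e = 190.5 − 190 = 0.5
Largest |e| is 2.5 at x = 30, residual 2.5.

x = 30, e = 2.5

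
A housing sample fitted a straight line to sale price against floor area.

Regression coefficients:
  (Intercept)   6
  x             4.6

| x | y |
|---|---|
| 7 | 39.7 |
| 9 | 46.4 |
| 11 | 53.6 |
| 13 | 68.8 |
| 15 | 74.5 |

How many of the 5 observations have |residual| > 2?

2

x=7: ŷ = 6 + 4.6·7 = 38.2; e = 39.7 − 38.2 = 1.5
x=9: ŷ = 6 + 4.6·9 = 47.4; e = 46.4 − 47.4 = -1
x=11: ŷ = 6 + 4.6·11 = 56.6; e = 53.6 − 56.6 = -3
x=13: ŷ = 6 + 4.6·13 = 65.8; e = 68.8 − 65.8 = 3
x=15: ŷ = 6 + 4.6·15 = 75; e = 74.5 − 75 = -0.5
|e| > 2: x=11 (|e|=3), x=13 (|e|=3) → 2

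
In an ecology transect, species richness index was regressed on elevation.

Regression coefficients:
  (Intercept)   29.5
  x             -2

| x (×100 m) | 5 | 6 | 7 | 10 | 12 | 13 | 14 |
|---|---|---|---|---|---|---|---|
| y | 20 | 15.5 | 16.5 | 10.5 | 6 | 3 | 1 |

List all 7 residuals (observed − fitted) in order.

x=5: ŷ = 29.5 − 2·5 = 19.5; r = 20 − 19.5 = 0.5
x=6: ŷ = 29.5 − 2·6 = 17.5; r = 15.5 − 17.5 = -2
x=7: ŷ = 29.5 − 2·7 = 15.5; r = 16.5 − 15.5 = 1
x=10: ŷ = 29.5 − 2·10 = 9.5; r = 10.5 − 9.5 = 1
x=12: ŷ = 29.5 − 2·12 = 5.5; r = 6 − 5.5 = 0.5
x=13: ŷ = 29.5 − 2·13 = 3.5; r = 3 − 3.5 = -0.5
x=14: ŷ = 29.5 − 2·14 = 1.5; r = 1 − 1.5 = -0.5

0.5, -2, 1, 1, 0.5, -0.5, -0.5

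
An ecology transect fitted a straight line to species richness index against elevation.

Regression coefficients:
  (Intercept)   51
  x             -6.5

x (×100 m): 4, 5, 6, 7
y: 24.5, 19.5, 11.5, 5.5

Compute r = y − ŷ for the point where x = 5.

r = 1

ŷ = 51 − 6.5·5 = 18.5
r = 19.5 − 18.5 = 1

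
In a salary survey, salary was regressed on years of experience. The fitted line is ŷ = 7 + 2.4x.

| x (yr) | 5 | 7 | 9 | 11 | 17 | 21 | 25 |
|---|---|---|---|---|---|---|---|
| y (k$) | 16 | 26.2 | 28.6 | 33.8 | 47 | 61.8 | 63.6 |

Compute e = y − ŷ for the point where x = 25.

ŷ = 7 + 2.4·25 = 67
e = 63.6 − 67 = -3.4

e = -3.4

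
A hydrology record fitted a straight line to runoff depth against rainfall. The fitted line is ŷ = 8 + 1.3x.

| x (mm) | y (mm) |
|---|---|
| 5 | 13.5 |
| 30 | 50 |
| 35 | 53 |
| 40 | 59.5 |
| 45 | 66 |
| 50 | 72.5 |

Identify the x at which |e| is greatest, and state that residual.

x=5: ŷ = 8 + 1.3·5 = 14.5; e = 13.5 − 14.5 = -1
x=30: ŷ = 8 + 1.3·30 = 47; e = 50 − 47 = 3
x=35: ŷ = 8 + 1.3·35 = 53.5; e = 53 − 53.5 = -0.5
x=40: ŷ = 8 + 1.3·40 = 60; e = 59.5 − 60 = -0.5
x=45: ŷ = 8 + 1.3·45 = 66.5; e = 66 − 66.5 = -0.5
x=50: ŷ = 8 + 1.3·50 = 73; e = 72.5 − 73 = -0.5
Largest |e| is 3 at x = 30, residual 3.

x = 30, e = 3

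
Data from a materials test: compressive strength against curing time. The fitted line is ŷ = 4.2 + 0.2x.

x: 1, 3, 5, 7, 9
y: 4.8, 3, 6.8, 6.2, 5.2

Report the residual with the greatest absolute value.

x=1: ŷ = 4.2 + 0.2·1 = 4.4; e = 4.8 − 4.4 = 0.4
x=3: ŷ = 4.2 + 0.2·3 = 4.8; e = 3 − 4.8 = -1.8
x=5: ŷ = 4.2 + 0.2·5 = 5.2; e = 6.8 − 5.2 = 1.6
x=7: ŷ = 4.2 + 0.2·7 = 5.6; e = 6.2 − 5.6 = 0.6
x=9: ŷ = 4.2 + 0.2·9 = 6; e = 5.2 − 6 = -0.8
Largest |e| is 1.8 at x = 3, residual -1.8.

e = -1.8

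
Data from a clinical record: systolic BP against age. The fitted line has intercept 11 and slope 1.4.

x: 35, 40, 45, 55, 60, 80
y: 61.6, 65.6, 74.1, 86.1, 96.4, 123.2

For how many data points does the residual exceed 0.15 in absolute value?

5

x=35: ŷ = 11 + 1.4·35 = 60; r = 61.6 − 60 = 1.6
x=40: ŷ = 11 + 1.4·40 = 67; r = 65.6 − 67 = -1.4
x=45: ŷ = 11 + 1.4·45 = 74; r = 74.1 − 74 = 0.1
x=55: ŷ = 11 + 1.4·55 = 88; r = 86.1 − 88 = -1.9
x=60: ŷ = 11 + 1.4·60 = 95; r = 96.4 − 95 = 1.4
x=80: ŷ = 11 + 1.4·80 = 123; r = 123.2 − 123 = 0.2
|r| > 0.15: x=35 (|r|=1.6), x=40 (|r|=1.4), x=55 (|r|=1.9), x=60 (|r|=1.4), x=80 (|r|=0.2) → 5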